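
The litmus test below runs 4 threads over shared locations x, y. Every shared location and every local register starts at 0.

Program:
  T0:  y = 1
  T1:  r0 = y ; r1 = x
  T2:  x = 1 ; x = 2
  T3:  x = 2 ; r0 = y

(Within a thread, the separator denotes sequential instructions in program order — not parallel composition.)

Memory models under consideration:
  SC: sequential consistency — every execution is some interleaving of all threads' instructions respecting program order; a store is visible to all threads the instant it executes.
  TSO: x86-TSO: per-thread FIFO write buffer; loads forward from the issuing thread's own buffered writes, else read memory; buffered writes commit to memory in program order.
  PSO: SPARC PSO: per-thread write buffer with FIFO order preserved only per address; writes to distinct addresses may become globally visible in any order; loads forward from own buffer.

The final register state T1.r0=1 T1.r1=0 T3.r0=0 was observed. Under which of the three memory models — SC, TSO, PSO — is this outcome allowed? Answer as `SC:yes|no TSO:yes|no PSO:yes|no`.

outcome vector order: (T1.r0,T1.r1,T3.r0)
[SC] allowed = {(0,0,0); (0,0,1); (0,1,0); (0,1,1); (0,2,0); (0,2,1); (1,0,1); (1,1,0); (1,1,1); (1,2,0); (1,2,1)}
[TSO] allowed = {(0,0,0); (0,0,1); (0,1,0); (0,1,1); (0,2,0); (0,2,1); (1,0,0); (1,0,1); (1,1,0); (1,1,1); (1,2,0); (1,2,1)}
[PSO] allowed = {(0,0,0); (0,0,1); (0,1,0); (0,1,1); (0,2,0); (0,2,1); (1,0,0); (1,0,1); (1,1,0); (1,1,1); (1,2,0); (1,2,1)}
target (1,0,0) ∈ {TSO,PSO}

SC:no TSO:yes PSO:yes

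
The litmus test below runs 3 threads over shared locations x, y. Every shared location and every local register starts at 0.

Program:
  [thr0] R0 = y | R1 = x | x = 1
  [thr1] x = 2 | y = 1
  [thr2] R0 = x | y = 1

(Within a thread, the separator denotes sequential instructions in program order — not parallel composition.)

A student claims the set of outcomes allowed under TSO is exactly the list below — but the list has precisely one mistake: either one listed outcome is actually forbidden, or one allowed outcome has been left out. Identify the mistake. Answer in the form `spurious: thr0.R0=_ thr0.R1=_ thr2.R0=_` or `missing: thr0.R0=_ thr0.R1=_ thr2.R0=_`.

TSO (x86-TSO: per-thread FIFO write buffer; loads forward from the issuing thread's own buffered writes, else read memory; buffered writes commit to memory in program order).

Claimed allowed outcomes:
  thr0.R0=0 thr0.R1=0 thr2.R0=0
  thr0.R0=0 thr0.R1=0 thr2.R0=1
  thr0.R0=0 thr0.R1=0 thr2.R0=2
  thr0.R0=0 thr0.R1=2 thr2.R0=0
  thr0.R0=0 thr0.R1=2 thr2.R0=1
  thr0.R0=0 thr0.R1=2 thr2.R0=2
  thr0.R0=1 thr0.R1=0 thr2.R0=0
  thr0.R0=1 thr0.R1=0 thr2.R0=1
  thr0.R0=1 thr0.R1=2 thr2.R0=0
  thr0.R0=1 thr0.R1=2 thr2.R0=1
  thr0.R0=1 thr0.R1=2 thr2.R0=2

spurious: thr0.R0=1 thr0.R1=0 thr2.R0=1

outcome vector order: (thr0.R0,thr0.R1,thr2.R0)
[TSO] allowed = {(0,0,0) (0,0,1) (0,0,2) (0,2,0) (0,2,1) (0,2,2) (1,0,0) (1,2,0) (1,2,1) (1,2,2)}
claimed∖TSO = {(1,0,1)}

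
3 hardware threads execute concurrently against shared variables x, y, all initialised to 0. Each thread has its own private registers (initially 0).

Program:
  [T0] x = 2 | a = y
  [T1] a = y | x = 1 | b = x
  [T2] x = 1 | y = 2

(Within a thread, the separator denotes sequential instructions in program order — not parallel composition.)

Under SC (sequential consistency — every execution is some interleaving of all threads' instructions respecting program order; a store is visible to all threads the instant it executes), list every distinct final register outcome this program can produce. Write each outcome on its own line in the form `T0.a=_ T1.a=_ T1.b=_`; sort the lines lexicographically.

T0.a=0 T1.a=0 T1.b=1
T0.a=0 T1.a=0 T1.b=2
T0.a=0 T1.a=2 T1.b=1
T0.a=2 T1.a=0 T1.b=1
T0.a=2 T1.a=0 T1.b=2
T0.a=2 T1.a=2 T1.b=1
T0.a=2 T1.a=2 T1.b=2

outcome vector order: (T0.a,T1.a,T1.b)
|SC outcomes| = 7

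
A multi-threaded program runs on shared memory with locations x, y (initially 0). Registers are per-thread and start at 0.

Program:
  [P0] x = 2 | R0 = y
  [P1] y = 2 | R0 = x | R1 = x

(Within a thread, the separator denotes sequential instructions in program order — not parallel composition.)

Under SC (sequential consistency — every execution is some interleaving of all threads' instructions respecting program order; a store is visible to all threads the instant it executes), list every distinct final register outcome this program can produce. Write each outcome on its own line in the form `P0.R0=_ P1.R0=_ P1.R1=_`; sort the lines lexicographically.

outcome vector order: (P0.R0,P1.R0,P1.R1)
|SC outcomes| = 4

P0.R0=0 P1.R0=2 P1.R1=2
P0.R0=2 P1.R0=0 P1.R1=0
P0.R0=2 P1.R0=0 P1.R1=2
P0.R0=2 P1.R0=2 P1.R1=2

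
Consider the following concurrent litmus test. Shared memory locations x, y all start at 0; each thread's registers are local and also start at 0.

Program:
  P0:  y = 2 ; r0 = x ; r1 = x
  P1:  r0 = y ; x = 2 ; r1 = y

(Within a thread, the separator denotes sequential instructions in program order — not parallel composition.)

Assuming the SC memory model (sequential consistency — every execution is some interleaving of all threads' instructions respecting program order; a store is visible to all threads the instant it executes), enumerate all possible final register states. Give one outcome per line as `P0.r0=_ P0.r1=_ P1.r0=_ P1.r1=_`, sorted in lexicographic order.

outcome vector order: (P0.r0,P0.r1,P1.r0,P1.r1)
|SC outcomes| = 7

P0.r0=0 P0.r1=0 P1.r0=0 P1.r1=2
P0.r0=0 P0.r1=0 P1.r0=2 P1.r1=2
P0.r0=0 P0.r1=2 P1.r0=0 P1.r1=2
P0.r0=0 P0.r1=2 P1.r0=2 P1.r1=2
P0.r0=2 P0.r1=2 P1.r0=0 P1.r1=0
P0.r0=2 P0.r1=2 P1.r0=0 P1.r1=2
P0.r0=2 P0.r1=2 P1.r0=2 P1.r1=2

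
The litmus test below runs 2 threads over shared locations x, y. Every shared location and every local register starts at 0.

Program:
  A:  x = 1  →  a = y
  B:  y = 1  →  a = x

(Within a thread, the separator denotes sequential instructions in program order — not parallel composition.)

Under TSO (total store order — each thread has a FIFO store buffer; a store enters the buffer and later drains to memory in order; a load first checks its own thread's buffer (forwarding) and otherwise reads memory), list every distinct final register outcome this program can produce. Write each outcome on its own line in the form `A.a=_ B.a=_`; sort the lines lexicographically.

outcome vector order: (A.a,B.a)
|TSO outcomes| = 4

A.a=0 B.a=0
A.a=0 B.a=1
A.a=1 B.a=0
A.a=1 B.a=1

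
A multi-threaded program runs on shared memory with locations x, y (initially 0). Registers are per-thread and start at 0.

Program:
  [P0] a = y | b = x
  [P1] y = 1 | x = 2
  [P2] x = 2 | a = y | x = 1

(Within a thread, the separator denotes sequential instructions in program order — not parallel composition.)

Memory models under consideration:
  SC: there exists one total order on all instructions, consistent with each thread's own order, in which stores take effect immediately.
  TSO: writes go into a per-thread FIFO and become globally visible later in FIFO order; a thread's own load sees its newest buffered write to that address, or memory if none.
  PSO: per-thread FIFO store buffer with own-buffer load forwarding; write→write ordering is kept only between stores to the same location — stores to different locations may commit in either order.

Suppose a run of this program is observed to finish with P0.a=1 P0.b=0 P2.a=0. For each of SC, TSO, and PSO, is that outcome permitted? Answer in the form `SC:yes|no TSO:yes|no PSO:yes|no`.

outcome vector order: (P0.a,P0.b,P2.a)
SC (11): 0/0/0; 0/0/1; 0/1/0; 0/1/1; 0/2/0; 0/2/1; 1/0/1; 1/1/0; 1/1/1; 1/2/0; 1/2/1
TSO (12): 0/0/0; 0/0/1; 0/1/0; 0/1/1; 0/2/0; 0/2/1; 1/0/0; 1/0/1; 1/1/0; 1/1/1; 1/2/0; 1/2/1
PSO (12): 0/0/0; 0/0/1; 0/1/0; 0/1/1; 0/2/0; 0/2/1; 1/0/0; 1/0/1; 1/1/0; 1/1/1; 1/2/0; 1/2/1
target 1/0/0 ∈ {TSO,PSO}

SC:no TSO:yes PSO:yes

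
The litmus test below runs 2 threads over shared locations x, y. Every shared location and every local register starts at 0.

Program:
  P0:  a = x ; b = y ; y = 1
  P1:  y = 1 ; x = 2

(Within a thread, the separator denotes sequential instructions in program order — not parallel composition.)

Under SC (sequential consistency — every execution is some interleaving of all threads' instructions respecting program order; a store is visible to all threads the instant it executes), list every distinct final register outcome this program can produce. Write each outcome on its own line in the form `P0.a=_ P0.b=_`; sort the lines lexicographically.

P0.a=0 P0.b=0
P0.a=0 P0.b=1
P0.a=2 P0.b=1

outcome vector order: (P0.a,P0.b)
|SC outcomes| = 3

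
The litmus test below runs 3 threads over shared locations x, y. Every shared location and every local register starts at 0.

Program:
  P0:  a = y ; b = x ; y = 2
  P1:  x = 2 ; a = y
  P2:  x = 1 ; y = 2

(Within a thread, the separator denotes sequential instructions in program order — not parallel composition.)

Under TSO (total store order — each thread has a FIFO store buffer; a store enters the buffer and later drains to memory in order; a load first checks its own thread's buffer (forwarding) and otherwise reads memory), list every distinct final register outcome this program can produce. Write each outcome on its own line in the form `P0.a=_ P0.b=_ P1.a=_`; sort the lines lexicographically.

outcome vector order: (P0.a,P0.b,P1.a)
|TSO outcomes| = 10

P0.a=0 P0.b=0 P1.a=0
P0.a=0 P0.b=0 P1.a=2
P0.a=0 P0.b=1 P1.a=0
P0.a=0 P0.b=1 P1.a=2
P0.a=0 P0.b=2 P1.a=0
P0.a=0 P0.b=2 P1.a=2
P0.a=2 P0.b=1 P1.a=0
P0.a=2 P0.b=1 P1.a=2
P0.a=2 P0.b=2 P1.a=0
P0.a=2 P0.b=2 P1.a=2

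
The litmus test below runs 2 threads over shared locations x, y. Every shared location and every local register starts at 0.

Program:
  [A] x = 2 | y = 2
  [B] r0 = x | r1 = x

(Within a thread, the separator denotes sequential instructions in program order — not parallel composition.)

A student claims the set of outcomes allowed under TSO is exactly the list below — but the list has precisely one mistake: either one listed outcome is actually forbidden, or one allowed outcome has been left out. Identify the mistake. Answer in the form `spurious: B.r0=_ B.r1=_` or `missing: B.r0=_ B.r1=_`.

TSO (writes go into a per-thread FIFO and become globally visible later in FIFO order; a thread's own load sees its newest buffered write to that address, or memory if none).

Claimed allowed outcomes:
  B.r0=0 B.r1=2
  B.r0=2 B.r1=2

missing: B.r0=0 B.r1=0

outcome vector order: (B.r0,B.r1)
TSO: 3 outcomes — {(0,0) (0,2) (2,2)}
TSO∖claimed = {(0,0)}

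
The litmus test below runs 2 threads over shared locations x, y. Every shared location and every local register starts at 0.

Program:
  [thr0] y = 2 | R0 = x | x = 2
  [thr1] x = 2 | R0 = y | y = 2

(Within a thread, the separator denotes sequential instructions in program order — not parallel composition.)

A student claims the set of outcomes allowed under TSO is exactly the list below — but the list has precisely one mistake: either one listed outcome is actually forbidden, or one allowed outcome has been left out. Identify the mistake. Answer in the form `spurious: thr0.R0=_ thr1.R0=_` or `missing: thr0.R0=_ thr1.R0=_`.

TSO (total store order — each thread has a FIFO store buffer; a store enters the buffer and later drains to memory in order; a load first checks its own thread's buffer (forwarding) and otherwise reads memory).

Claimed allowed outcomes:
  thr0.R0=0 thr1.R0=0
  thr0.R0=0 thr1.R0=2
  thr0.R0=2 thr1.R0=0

outcome vector order: (thr0.R0,thr1.R0)
TSO: 4 outcomes — {<0 0>, <0 2>, <2 0>, <2 2>}
TSO∖claimed = {<2 2>}

missing: thr0.R0=2 thr1.R0=2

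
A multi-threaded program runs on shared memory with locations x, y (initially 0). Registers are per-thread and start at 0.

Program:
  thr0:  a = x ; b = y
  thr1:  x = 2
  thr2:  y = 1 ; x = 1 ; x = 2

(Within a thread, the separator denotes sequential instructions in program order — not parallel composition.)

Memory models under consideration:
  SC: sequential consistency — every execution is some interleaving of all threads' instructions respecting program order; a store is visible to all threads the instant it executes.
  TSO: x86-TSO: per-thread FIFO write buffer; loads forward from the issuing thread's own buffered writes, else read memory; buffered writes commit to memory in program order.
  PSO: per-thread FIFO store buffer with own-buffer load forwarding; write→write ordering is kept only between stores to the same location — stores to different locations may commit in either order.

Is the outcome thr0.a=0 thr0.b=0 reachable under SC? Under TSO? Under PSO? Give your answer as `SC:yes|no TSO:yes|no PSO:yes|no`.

outcome vector order: (thr0.a,thr0.b)
[SC] allowed = {0/0 0/1 1/1 2/0 2/1}
[TSO] allowed = {0/0 0/1 1/1 2/0 2/1}
[PSO] allowed = {0/0 0/1 1/0 1/1 2/0 2/1}
target 0/0 ∈ {SC,TSO,PSO}

SC:yes TSO:yes PSO:yes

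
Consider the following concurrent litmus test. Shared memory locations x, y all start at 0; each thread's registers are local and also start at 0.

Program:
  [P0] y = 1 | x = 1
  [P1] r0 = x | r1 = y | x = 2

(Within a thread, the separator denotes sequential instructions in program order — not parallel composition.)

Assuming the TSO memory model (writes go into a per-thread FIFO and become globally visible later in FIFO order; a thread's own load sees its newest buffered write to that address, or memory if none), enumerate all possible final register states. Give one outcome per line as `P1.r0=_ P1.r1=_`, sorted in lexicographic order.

outcome vector order: (P1.r0,P1.r1)
|TSO outcomes| = 3

P1.r0=0 P1.r1=0
P1.r0=0 P1.r1=1
P1.r0=1 P1.r1=1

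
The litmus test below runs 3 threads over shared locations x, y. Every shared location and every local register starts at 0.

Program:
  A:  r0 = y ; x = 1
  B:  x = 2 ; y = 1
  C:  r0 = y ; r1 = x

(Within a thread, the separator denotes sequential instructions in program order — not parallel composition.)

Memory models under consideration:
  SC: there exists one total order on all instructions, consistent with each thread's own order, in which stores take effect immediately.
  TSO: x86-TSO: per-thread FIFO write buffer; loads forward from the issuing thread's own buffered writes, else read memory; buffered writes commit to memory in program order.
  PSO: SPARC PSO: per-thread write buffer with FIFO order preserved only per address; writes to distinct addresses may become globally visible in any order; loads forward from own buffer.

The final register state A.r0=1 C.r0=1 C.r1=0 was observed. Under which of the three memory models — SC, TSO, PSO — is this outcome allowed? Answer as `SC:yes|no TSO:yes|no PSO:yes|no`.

SC:no TSO:no PSO:yes

outcome vector order: (A.r0,C.r0,C.r1)
SC (10): 0/0/0 0/0/1 0/0/2 0/1/1 0/1/2 1/0/0 1/0/1 1/0/2 1/1/1 1/1/2
TSO (10): 0/0/0 0/0/1 0/0/2 0/1/1 0/1/2 1/0/0 1/0/1 1/0/2 1/1/1 1/1/2
PSO (12): 0/0/0 0/0/1 0/0/2 0/1/0 0/1/1 0/1/2 1/0/0 1/0/1 1/0/2 1/1/0 1/1/1 1/1/2
target 1/1/0 ∈ {PSO}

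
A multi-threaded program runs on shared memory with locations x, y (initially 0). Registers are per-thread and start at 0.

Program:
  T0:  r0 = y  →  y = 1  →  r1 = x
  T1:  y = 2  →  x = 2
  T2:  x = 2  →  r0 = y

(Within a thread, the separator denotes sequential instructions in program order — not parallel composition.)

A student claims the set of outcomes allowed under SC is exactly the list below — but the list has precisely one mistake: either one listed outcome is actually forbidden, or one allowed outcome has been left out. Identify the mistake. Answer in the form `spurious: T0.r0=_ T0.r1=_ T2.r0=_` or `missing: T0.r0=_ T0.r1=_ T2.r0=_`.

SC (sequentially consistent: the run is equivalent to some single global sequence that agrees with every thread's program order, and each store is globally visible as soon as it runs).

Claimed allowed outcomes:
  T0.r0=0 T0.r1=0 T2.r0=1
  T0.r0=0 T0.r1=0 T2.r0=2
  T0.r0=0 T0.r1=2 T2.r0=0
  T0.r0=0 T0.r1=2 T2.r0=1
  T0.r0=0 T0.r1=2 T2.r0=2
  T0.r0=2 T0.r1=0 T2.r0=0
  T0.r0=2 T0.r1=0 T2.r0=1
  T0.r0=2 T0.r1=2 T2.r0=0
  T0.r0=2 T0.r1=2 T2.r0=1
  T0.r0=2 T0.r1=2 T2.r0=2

spurious: T0.r0=2 T0.r1=0 T2.r0=0

outcome vector order: (T0.r0,T0.r1,T2.r0)
[SC] allowed = {(0,0,1); (0,0,2); (0,2,0); (0,2,1); (0,2,2); (2,0,1); (2,2,0); (2,2,1); (2,2,2)}
claimed∖SC = {(2,0,0)}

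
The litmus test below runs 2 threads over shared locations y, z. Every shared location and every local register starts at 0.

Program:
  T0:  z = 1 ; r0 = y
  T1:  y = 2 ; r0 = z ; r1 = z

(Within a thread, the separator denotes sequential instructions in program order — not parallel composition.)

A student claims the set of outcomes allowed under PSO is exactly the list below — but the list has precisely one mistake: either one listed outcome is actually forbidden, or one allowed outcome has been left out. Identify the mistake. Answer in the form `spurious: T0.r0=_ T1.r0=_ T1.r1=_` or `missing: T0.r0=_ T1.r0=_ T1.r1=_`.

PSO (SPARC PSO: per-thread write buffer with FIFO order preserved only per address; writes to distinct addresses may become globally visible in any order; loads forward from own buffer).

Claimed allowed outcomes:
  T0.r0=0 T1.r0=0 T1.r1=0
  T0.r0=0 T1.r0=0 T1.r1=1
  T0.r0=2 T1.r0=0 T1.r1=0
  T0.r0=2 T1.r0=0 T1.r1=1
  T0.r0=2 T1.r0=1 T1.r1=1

outcome vector order: (T0.r0,T1.r0,T1.r1)
under PSO → (0,0,0) (0,0,1) (0,1,1) (2,0,0) (2,0,1) (2,1,1)
PSO∖claimed = {(0,1,1)}

missing: T0.r0=0 T1.r0=1 T1.r1=1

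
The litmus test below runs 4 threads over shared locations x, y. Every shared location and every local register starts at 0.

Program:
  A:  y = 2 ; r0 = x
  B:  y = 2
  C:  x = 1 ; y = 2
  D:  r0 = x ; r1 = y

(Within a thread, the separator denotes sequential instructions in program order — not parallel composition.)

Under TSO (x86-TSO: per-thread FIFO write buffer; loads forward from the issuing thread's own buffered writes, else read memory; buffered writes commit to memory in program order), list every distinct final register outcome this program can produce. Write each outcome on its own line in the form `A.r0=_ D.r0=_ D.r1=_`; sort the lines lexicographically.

A.r0=0 D.r0=0 D.r1=0
A.r0=0 D.r0=0 D.r1=2
A.r0=0 D.r0=1 D.r1=0
A.r0=0 D.r0=1 D.r1=2
A.r0=1 D.r0=0 D.r1=0
A.r0=1 D.r0=0 D.r1=2
A.r0=1 D.r0=1 D.r1=0
A.r0=1 D.r0=1 D.r1=2

outcome vector order: (A.r0,D.r0,D.r1)
|TSO outcomes| = 8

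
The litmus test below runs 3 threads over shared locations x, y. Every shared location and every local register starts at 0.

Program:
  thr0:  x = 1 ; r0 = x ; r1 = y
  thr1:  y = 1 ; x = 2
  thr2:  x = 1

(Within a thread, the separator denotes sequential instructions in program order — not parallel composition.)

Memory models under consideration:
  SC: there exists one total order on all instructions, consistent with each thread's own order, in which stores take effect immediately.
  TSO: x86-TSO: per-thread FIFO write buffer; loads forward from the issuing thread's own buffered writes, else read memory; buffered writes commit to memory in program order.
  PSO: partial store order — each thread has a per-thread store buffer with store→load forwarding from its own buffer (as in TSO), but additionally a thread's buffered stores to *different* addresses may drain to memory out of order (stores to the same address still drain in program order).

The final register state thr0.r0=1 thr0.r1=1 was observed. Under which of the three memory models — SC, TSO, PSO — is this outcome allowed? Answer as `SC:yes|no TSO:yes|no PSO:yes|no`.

SC:yes TSO:yes PSO:yes

outcome vector order: (thr0.r0,thr0.r1)
[SC] allowed = {(1,0) (1,1) (2,1)}
[TSO] allowed = {(1,0) (1,1) (2,1)}
[PSO] allowed = {(1,0) (1,1) (2,0) (2,1)}
target (1,1) ∈ {SC,TSO,PSO}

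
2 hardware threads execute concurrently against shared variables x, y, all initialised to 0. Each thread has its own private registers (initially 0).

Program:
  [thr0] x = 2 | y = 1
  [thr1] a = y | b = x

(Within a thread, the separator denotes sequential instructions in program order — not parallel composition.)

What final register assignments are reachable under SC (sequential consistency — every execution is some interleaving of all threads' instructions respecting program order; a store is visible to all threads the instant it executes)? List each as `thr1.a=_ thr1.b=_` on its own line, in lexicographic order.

thr1.a=0 thr1.b=0
thr1.a=0 thr1.b=2
thr1.a=1 thr1.b=2

outcome vector order: (thr1.a,thr1.b)
|SC outcomes| = 3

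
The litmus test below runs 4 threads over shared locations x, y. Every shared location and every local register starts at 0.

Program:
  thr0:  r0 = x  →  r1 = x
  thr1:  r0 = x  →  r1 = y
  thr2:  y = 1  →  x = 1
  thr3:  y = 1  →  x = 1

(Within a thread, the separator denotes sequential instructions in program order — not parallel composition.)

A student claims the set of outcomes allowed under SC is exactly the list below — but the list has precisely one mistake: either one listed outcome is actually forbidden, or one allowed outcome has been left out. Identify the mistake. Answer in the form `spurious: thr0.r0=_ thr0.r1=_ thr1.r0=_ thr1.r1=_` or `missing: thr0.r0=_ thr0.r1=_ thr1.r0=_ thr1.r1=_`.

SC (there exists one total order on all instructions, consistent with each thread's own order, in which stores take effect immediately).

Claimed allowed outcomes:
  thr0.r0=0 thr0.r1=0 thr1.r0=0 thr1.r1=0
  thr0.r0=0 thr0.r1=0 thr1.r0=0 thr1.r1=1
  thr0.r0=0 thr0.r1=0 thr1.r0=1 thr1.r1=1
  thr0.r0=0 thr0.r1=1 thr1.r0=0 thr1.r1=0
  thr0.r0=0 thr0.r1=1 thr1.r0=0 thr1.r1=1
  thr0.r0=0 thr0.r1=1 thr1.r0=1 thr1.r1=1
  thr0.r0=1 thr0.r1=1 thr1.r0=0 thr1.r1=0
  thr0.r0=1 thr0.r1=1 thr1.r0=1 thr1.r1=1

outcome vector order: (thr0.r0,thr0.r1,thr1.r0,thr1.r1)
SC: 9 outcomes — {(0,0,0,0); (0,0,0,1); (0,0,1,1); (0,1,0,0); (0,1,0,1); (0,1,1,1); (1,1,0,0); (1,1,0,1); (1,1,1,1)}
SC∖claimed = {(1,1,0,1)}

missing: thr0.r0=1 thr0.r1=1 thr1.r0=0 thr1.r1=1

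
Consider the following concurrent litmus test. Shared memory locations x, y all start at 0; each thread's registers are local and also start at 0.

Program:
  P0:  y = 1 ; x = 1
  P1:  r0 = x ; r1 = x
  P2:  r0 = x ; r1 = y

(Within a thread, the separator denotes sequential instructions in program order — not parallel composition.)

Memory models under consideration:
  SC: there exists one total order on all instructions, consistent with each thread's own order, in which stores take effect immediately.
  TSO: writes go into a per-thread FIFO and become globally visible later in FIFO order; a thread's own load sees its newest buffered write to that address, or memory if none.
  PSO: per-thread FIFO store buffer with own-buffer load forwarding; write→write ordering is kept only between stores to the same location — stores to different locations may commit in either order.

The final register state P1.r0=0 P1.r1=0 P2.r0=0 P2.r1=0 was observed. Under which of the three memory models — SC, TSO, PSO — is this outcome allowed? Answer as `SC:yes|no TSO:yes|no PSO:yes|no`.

outcome vector order: (P1.r0,P1.r1,P2.r0,P2.r1)
SC: 9 outcomes — {(0,0,0,0) (0,0,0,1) (0,0,1,1) (0,1,0,0) (0,1,0,1) (0,1,1,1) (1,1,0,0) (1,1,0,1) (1,1,1,1)}
TSO: 9 outcomes — {(0,0,0,0) (0,0,0,1) (0,0,1,1) (0,1,0,0) (0,1,0,1) (0,1,1,1) (1,1,0,0) (1,1,0,1) (1,1,1,1)}
PSO: 12 outcomes — {(0,0,0,0) (0,0,0,1) (0,0,1,0) (0,0,1,1) (0,1,0,0) (0,1,0,1) (0,1,1,0) (0,1,1,1) (1,1,0,0) (1,1,0,1) (1,1,1,0) (1,1,1,1)}
target (0,0,0,0) ∈ {SC,TSO,PSO}

SC:yes TSO:yes PSO:yes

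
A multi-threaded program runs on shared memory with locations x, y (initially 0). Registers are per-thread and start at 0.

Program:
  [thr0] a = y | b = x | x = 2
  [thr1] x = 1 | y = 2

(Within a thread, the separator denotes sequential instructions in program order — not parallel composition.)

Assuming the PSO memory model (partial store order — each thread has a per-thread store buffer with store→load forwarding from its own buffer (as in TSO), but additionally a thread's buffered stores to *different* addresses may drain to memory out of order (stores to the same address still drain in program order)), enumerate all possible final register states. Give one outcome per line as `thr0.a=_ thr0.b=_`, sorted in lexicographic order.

thr0.a=0 thr0.b=0
thr0.a=0 thr0.b=1
thr0.a=2 thr0.b=0
thr0.a=2 thr0.b=1

outcome vector order: (thr0.a,thr0.b)
|PSO outcomes| = 4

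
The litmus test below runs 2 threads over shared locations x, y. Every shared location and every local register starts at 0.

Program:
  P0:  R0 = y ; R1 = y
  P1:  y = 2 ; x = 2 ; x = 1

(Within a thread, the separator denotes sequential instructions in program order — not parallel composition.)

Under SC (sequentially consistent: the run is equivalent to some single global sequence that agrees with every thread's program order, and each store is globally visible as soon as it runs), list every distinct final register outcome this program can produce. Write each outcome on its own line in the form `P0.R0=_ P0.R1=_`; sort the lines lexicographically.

outcome vector order: (P0.R0,P0.R1)
|SC outcomes| = 3

P0.R0=0 P0.R1=0
P0.R0=0 P0.R1=2
P0.R0=2 P0.R1=2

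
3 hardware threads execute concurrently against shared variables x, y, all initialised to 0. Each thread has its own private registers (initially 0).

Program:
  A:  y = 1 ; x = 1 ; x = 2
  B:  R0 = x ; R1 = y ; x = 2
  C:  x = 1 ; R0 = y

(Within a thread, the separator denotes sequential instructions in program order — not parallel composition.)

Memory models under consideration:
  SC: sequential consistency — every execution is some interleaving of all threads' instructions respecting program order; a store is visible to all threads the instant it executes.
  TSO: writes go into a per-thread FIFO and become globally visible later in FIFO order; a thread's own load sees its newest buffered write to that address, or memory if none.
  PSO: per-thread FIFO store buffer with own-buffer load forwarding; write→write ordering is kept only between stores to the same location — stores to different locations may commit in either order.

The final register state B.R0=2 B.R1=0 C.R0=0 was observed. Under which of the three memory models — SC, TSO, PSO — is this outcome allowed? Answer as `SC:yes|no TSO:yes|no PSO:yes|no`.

outcome vector order: (B.R0,B.R1,C.R0)
SC: 10 outcomes — {000, 001, 010, 011, 100, 101, 110, 111, 210, 211}
TSO: 10 outcomes — {000, 001, 010, 011, 100, 101, 110, 111, 210, 211}
PSO: 12 outcomes — {000, 001, 010, 011, 100, 101, 110, 111, 200, 201, 210, 211}
target 200 ∈ {PSO}

SC:no TSO:no PSO:yes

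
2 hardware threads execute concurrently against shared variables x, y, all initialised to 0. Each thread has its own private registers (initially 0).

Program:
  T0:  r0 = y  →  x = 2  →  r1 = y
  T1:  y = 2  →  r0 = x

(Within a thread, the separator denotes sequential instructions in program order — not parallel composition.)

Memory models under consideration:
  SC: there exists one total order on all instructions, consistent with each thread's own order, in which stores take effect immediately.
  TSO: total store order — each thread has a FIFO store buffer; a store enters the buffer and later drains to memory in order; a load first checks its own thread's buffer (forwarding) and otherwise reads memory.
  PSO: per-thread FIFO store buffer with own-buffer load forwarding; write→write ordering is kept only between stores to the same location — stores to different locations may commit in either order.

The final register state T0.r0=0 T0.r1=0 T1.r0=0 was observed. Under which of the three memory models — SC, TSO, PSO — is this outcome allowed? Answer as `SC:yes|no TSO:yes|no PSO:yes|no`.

SC:no TSO:yes PSO:yes

outcome vector order: (T0.r0,T0.r1,T1.r0)
SC (5): 002; 020; 022; 220; 222
TSO (6): 000; 002; 020; 022; 220; 222
PSO (6): 000; 002; 020; 022; 220; 222
target 000 ∈ {TSO,PSO}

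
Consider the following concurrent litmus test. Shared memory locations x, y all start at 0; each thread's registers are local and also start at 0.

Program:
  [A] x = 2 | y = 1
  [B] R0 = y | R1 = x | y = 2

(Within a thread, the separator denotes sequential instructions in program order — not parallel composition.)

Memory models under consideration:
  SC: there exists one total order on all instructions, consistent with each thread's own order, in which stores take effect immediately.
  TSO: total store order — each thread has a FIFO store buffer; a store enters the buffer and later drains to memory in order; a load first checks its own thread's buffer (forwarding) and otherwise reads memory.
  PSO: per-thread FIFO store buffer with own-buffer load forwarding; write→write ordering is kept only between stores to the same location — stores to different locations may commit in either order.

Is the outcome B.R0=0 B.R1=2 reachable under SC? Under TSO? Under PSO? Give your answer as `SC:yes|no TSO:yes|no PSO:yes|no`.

SC:yes TSO:yes PSO:yes

outcome vector order: (B.R0,B.R1)
SC (3): (0,0) (0,2) (1,2)
TSO (3): (0,0) (0,2) (1,2)
PSO (4): (0,0) (0,2) (1,0) (1,2)
target (0,2) ∈ {SC,TSO,PSO}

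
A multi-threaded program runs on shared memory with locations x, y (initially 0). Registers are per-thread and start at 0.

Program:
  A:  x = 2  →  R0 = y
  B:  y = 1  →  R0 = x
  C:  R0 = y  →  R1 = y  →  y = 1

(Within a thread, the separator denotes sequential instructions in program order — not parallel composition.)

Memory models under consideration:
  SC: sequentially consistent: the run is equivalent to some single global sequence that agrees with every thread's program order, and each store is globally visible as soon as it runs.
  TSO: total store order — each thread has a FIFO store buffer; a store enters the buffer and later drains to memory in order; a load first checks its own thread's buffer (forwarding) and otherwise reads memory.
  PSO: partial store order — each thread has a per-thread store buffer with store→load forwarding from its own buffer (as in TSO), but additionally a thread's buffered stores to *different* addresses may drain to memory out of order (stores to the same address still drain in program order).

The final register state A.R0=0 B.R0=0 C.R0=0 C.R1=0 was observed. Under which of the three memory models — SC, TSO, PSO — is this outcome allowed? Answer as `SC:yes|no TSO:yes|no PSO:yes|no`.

outcome vector order: (A.R0,B.R0,C.R0,C.R1)
under SC → 0200, 0201, 0211, 1000, 1001, 1011, 1200, 1201, 1211
under TSO → 0000, 0001, 0011, 0200, 0201, 0211, 1000, 1001, 1011, 1200, 1201, 1211
under PSO → 0000, 0001, 0011, 0200, 0201, 0211, 1000, 1001, 1011, 1200, 1201, 1211
target 0000 ∈ {TSO,PSO}

SC:no TSO:yes PSO:yes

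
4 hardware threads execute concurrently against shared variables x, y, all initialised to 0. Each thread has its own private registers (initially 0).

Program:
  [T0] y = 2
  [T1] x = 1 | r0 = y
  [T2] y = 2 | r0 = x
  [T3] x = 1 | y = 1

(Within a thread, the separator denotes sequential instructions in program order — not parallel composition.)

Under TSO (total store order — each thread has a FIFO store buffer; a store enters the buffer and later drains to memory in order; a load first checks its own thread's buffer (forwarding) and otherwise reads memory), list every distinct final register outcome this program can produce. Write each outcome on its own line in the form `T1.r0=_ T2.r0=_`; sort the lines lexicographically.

outcome vector order: (T1.r0,T2.r0)
|TSO outcomes| = 6

T1.r0=0 T2.r0=0
T1.r0=0 T2.r0=1
T1.r0=1 T2.r0=0
T1.r0=1 T2.r0=1
T1.r0=2 T2.r0=0
T1.r0=2 T2.r0=1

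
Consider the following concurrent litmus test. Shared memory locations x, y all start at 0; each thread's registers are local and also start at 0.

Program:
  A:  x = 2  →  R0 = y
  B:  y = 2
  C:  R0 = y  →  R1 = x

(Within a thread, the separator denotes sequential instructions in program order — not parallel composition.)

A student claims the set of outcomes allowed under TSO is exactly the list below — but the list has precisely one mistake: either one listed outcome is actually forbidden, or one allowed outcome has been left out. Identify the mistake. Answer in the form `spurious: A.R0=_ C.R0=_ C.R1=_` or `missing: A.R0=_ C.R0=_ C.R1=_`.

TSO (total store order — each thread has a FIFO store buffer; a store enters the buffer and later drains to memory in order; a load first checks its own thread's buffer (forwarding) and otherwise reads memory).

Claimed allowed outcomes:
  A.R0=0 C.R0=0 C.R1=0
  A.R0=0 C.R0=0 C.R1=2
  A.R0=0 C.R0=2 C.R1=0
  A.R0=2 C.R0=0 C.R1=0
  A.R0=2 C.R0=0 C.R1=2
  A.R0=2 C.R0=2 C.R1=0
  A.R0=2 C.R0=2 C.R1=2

missing: A.R0=0 C.R0=2 C.R1=2

outcome vector order: (A.R0,C.R0,C.R1)
TSO (8): 000 002 020 022 200 202 220 222
TSO∖claimed = {022}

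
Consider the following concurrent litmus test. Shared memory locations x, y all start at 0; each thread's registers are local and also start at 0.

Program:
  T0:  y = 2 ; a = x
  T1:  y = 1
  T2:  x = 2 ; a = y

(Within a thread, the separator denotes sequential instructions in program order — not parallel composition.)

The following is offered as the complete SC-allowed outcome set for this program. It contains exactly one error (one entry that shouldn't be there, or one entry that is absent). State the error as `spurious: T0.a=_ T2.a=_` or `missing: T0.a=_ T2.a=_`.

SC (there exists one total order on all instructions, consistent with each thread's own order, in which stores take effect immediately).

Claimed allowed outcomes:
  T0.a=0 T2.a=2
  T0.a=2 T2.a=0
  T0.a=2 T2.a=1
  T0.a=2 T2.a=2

outcome vector order: (T0.a,T2.a)
[SC] allowed = {(0,1) (0,2) (2,0) (2,1) (2,2)}
SC∖claimed = {(0,1)}

missing: T0.a=0 T2.a=1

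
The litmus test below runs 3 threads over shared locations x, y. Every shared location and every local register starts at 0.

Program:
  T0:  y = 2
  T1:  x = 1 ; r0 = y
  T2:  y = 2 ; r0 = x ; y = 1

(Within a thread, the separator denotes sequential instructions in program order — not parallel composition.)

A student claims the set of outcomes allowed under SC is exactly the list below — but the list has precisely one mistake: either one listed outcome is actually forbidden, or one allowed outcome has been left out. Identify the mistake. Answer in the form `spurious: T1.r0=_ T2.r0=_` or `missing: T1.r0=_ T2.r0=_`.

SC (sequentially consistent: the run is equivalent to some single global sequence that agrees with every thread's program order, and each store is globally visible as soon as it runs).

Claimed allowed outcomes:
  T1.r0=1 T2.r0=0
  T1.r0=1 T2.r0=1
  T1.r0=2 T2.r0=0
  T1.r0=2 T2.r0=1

missing: T1.r0=0 T2.r0=1

outcome vector order: (T1.r0,T2.r0)
under SC → 01 10 11 20 21
SC∖claimed = {01}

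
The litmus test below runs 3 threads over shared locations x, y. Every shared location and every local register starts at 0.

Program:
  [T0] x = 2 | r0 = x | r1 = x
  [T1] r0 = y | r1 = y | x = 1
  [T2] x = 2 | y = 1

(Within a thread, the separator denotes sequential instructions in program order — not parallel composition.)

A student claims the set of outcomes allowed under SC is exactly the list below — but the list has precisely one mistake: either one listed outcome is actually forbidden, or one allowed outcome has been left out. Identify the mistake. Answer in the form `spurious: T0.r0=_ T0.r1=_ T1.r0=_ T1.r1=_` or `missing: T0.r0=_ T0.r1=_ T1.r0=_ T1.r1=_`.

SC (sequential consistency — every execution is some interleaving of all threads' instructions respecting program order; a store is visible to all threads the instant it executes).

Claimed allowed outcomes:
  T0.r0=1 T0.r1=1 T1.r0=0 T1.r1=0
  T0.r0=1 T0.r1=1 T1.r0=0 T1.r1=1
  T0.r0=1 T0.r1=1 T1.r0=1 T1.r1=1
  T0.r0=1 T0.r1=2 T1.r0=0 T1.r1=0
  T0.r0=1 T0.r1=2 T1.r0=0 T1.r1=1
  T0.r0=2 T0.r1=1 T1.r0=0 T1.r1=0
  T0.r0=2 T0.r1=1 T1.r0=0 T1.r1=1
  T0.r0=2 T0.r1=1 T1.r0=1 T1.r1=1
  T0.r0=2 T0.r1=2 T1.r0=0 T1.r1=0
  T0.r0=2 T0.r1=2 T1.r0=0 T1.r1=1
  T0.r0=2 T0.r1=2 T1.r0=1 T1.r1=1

outcome vector order: (T0.r0,T0.r1,T1.r0,T1.r1)
SC (10): 1/1/0/0; 1/1/0/1; 1/1/1/1; 1/2/0/0; 2/1/0/0; 2/1/0/1; 2/1/1/1; 2/2/0/0; 2/2/0/1; 2/2/1/1
claimed∖SC = {1/2/0/1}

spurious: T0.r0=1 T0.r1=2 T1.r0=0 T1.r1=1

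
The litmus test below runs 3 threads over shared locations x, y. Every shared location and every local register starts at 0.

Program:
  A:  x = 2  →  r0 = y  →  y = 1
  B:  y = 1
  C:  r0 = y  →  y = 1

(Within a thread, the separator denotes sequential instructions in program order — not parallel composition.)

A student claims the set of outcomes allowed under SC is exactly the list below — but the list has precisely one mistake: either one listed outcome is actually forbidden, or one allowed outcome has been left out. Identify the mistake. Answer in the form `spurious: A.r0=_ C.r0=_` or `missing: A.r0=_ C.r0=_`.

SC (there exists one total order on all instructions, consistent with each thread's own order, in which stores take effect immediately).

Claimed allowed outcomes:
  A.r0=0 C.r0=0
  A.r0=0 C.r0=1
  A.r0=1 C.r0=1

outcome vector order: (A.r0,C.r0)
under SC → <0 0>, <0 1>, <1 0>, <1 1>
SC∖claimed = {<1 0>}

missing: A.r0=1 C.r0=0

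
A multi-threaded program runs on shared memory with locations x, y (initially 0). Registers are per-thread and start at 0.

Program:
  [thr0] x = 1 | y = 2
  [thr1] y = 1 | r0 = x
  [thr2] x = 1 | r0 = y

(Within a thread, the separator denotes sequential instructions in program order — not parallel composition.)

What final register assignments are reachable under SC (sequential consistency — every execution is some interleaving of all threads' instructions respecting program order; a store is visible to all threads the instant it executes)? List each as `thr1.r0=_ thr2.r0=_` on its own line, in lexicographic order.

thr1.r0=0 thr2.r0=1
thr1.r0=0 thr2.r0=2
thr1.r0=1 thr2.r0=0
thr1.r0=1 thr2.r0=1
thr1.r0=1 thr2.r0=2

outcome vector order: (thr1.r0,thr2.r0)
|SC outcomes| = 5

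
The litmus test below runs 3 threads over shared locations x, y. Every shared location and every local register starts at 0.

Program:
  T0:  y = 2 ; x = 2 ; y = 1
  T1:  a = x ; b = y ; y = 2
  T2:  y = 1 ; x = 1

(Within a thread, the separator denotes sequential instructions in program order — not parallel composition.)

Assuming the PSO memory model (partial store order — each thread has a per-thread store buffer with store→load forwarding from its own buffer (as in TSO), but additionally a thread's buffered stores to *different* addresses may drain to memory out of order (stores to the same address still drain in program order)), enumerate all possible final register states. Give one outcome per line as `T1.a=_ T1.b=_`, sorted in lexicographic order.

outcome vector order: (T1.a,T1.b)
|PSO outcomes| = 9

T1.a=0 T1.b=0
T1.a=0 T1.b=1
T1.a=0 T1.b=2
T1.a=1 T1.b=0
T1.a=1 T1.b=1
T1.a=1 T1.b=2
T1.a=2 T1.b=0
T1.a=2 T1.b=1
T1.a=2 T1.b=2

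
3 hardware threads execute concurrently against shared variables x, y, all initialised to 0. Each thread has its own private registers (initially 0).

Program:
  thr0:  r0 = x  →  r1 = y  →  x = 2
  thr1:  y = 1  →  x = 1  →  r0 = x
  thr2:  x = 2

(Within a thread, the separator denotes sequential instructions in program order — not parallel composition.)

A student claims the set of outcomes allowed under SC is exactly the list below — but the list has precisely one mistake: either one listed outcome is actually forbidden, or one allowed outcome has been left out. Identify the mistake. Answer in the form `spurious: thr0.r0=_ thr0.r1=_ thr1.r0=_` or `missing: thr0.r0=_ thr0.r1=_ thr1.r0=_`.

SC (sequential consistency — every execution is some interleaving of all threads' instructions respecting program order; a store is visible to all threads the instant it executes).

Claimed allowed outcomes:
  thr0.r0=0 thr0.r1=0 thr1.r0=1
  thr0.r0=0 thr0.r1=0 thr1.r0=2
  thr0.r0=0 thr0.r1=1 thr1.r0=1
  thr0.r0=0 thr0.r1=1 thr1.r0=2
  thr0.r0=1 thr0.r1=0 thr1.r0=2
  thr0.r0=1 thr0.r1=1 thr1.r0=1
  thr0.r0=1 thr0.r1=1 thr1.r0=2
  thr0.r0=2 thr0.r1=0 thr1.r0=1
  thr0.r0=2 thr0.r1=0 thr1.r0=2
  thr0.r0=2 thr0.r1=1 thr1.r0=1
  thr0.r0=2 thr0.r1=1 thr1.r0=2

spurious: thr0.r0=1 thr0.r1=0 thr1.r0=2

outcome vector order: (thr0.r0,thr0.r1,thr1.r0)
[SC] allowed = {<0 0 1>, <0 0 2>, <0 1 1>, <0 1 2>, <1 1 1>, <1 1 2>, <2 0 1>, <2 0 2>, <2 1 1>, <2 1 2>}
claimed∖SC = {<1 0 2>}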